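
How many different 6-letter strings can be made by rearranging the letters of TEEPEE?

The 6 letters of TEEPEE have repeats: E appearing 4 times.
Dividing 6! = 720 by 4! = 24 for the repeated letters gives 30.

30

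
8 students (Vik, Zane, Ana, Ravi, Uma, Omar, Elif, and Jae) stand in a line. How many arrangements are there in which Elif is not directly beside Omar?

There are 8! = 40320 arrangements in all. If Elif and Omar are adjacent, merging them into one block gives 2·(7)! = 10080 arrangements.
Complementary counting: 40320 − 10080 = 30240.

30240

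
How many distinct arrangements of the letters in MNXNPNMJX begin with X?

3360

With the first slot taken by X, it remains to arrange the other 8 letters (MNNPNMJX).
Those 8 letters have M appearing twice and N appearing 3 times, giving (8)!/(3!·2!) = 3360.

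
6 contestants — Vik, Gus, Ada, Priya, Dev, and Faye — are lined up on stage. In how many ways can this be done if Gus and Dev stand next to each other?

240

Treat {Gus, Dev} as a single unit. There are 5 units to order, and the pair itself can be ordered 2 ways.
That gives 2 × 5! = 2 × 120 = 240.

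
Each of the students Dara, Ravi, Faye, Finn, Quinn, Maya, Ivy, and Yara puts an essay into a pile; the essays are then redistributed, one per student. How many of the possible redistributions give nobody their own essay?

14833

Let Aᵢ be the assignments in which student i gets their own essay. We want the size of the complement of A₁∪…∪A_8.
By inclusion–exclusion this is Σ_{j=0}^{8} (−1)^j C(8,j)·(8−j)!.
Computing: 40320 − 40320 + 20160 − 6720 + 1680 − 336 + 56 − 8 + 1 = 14833.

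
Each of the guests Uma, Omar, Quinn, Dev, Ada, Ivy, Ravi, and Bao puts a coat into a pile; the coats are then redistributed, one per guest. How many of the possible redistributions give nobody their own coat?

14833

Count assignments avoiding every fixed point. For any j of the 8 guests fixed to their own coat, the other 8−j can be arranged in (8−j)! ways.
By inclusion–exclusion this is Σ_{j=0}^{8} (−1)^j C(8,j)·(8−j)!.
Computing: 40320 − 40320 + 20160 − 6720 + 1680 − 336 + 56 − 8 + 1 = 14833.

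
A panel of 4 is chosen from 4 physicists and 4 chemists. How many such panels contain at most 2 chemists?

53

Split by how many chemists are chosen (0 through 2).
Sum: C(4,0)·C(4,4) + C(4,1)·C(4,3) + C(4,2)·C(4,2) = 1 + 16 + 36 = 53.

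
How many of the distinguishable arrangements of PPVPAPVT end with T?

105

With the last slot taken by T, it remains to arrange the other 7 letters (PPVPAPV).
Those 7 letters have P appearing 4 times and V appearing twice, giving (7)!/(4!·2!) = 105.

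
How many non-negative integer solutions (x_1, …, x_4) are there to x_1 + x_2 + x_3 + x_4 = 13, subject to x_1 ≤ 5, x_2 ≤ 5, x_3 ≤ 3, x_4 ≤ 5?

Without the upper bounds there are C(16,3) = 560 ways to split 13 among 4 variables.
Subtract solutions that violate a single cap (substitute x_i' = x_i − (cap_i+1)): x_1 ≥ 6 gives C(10,3) = 120; x_2 ≥ 6 gives C(10,3) = 120; x_3 ≥ 4 gives C(12,3) = 220; x_4 ≥ 6 gives C(10,3) = 120. Together 580.
Add back pairs where two caps are both exceeded: 4 + 20 + 4 + 20 + 4 + 20 = 72.
By inclusion–exclusion the count is 560 − 580 + 72 = 52.

52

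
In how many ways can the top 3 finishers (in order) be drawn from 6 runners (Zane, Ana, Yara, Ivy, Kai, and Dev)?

120

There are 6 choices for 1st place, 5 for 2nd, and 4 for 3rd.
That gives 6 × 5 × 4 = 120.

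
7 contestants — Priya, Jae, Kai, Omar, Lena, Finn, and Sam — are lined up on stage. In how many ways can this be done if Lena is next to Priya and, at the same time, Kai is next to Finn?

Treat {Lena,Priya} as one block (2 orders) and {Kai,Finn} as another (2 orders).
That leaves 5 units to arrange: 2 × 2 × 5! = 4 × 120 = 480.

480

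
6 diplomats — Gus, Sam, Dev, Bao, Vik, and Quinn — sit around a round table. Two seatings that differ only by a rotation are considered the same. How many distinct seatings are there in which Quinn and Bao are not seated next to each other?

72

Without the restriction there are (5)! = 120 seatings.
Those with Quinn next to Bao: fuse the pair into one unit and seat 5 units around a circle — 2·(4)! = 48.
Subtracting, 120 − 48 = 72.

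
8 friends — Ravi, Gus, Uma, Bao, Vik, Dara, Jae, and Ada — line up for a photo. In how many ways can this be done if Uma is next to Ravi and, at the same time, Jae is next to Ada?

2880

Treat {Uma,Ravi} as one block (2 orders) and {Jae,Ada} as another (2 orders).
That leaves 6 units to arrange: 2 × 2 × 6! = 4 × 720 = 2880.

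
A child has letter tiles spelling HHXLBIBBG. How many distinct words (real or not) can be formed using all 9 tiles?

Letter multiplicities in HHXLBIBBG: B×3, G×1, H×2, I×1, L×1, X×1.
Dividing 9! = 362880 by 3!·2! = 12 for the repeated letters gives 30240.

30240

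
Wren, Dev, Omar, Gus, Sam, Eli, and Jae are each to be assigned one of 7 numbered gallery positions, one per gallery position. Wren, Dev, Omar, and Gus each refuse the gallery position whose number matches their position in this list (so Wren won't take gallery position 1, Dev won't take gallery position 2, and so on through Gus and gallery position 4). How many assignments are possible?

Let Aᵢ (for 1 ≤ i ≤ 4) be the placements that put person i in their forbidden gallery position. Any j of these fix j positions, leaving (7−j)! ways to fill the rest, and there are C(4,j) ways to pick which j.
By inclusion–exclusion, the number of valid placements is Σ_{j=0}^{4} (−1)^j C(4,j)·(7−j)!.
Computing: 5040 − 2880 + 720 − 96 + 6 = 2790.

2790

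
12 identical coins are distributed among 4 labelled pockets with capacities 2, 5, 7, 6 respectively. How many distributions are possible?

Without the upper bounds there are C(15,3) = 455 ways to split 12 among 4 pockets.
Subtract solutions that violate a single cap (substitute x_i' = x_i − (cap_i+1)): x_1 ≥ 3 gives C(12,3) = 220; x_2 ≥ 6 gives C(9,3) = 84; x_3 ≥ 8 gives C(7,3) = 35; x_4 ≥ 7 gives C(8,3) = 56. Together 395.
Add back pairs where two caps are both exceeded: 20 + 4 + 10 + 0 + 0 + 0 = 34.
By inclusion–exclusion the count is 455 − 395 + 34 = 94.

94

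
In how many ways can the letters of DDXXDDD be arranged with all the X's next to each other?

6

Treat the 2 copies of X as a single block. The multiset to arrange is then {XX, D, D, D, D, D}, 6 items in all.
That gives (6)!/(5!) = 6 arrangements.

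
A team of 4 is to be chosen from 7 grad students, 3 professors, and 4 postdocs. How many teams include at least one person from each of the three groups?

Total 4-person selections from all 14: C(14,4) = 1001.
Subtract selections that omit an entire group: no grad students → C(7,4) = 35; no professors → C(11,4) = 330; no postdocs → C(10,4) = 210.
Add back selections omitting two groups (i.e. drawn from a single group): C(7,4) + C(3,4) + C(4,4) = 36.
By inclusion–exclusion: 1001 − 575 + 36 = 462.

462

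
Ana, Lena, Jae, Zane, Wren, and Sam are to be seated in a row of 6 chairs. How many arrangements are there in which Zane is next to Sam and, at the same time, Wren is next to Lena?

96

Treat {Zane,Sam} as one block (2 orders) and {Wren,Lena} as another (2 orders).
That leaves 4 units to arrange: 2 × 2 × 4! = 4 × 24 = 96.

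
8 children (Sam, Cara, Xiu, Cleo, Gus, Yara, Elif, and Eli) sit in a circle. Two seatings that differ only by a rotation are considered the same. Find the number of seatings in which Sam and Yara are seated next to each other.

1440

Treat {Sam, Yara} as one unit (2 internal orders) and seat the resulting 7 units around the table: (6)! circular arrangements.
So 2 × (6)! = 2 × 720 = 1440.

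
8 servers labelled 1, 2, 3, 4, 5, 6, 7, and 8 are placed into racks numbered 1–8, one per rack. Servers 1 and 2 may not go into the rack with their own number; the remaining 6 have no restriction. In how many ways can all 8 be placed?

30960

Let Aᵢ (for i ∈ {1, 2}) be the placements that put server i in its forbidden rack. Any j of these fix j positions, leaving (8−j)! ways to fill the rest, and there are C(2,j) ways to pick which j.
By inclusion–exclusion, the number of valid placements is Σ_{j=0}^{2} (−1)^j C(2,j)·(8−j)!.
Computing: 40320 − 10080 + 720 = 30960.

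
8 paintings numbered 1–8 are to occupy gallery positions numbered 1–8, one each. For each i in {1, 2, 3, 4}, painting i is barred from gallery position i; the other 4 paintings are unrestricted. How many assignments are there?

Let Aᵢ (for 1 ≤ i ≤ 4) be the placements that put painting i in its forbidden gallery position. Any j of these fix j positions, leaving (8−j)! ways to fill the rest, and there are C(4,j) ways to pick which j.
By inclusion–exclusion, the number of valid placements is Σ_{j=0}^{4} (−1)^j C(4,j)·(8−j)!.
Computing: 40320 − 20160 + 4320 − 480 + 24 = 24024.

24024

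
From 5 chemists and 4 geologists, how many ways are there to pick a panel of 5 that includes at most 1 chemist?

Split by how many chemists are chosen (0 through 1).
Sum: C(5,0)·C(4,5) + C(5,1)·C(4,4) = 0 + 5 = 5.

5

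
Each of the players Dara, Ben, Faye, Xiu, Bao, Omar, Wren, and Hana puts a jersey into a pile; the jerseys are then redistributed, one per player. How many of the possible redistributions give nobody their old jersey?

14833

Let Aᵢ be the assignments in which player i gets their old jersey. We want the size of the complement of A₁∪…∪A_8.
By inclusion–exclusion this is Σ_{j=0}^{8} (−1)^j C(8,j)·(8−j)!.
Computing: 40320 − 40320 + 20160 − 6720 + 1680 − 336 + 56 − 8 + 1 = 14833.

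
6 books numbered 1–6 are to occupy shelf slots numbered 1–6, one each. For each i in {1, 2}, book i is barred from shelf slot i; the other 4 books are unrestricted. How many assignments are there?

Let Aᵢ (for i ∈ {1, 2}) be the placements that put book i in its forbidden shelf slot. Any j of these fix j positions, leaving (6−j)! ways to fill the rest, and there are C(2,j) ways to pick which j.
By inclusion–exclusion, the number of valid placements is Σ_{j=0}^{2} (−1)^j C(2,j)·(6−j)!.
Computing: 720 − 240 + 24 = 504.

504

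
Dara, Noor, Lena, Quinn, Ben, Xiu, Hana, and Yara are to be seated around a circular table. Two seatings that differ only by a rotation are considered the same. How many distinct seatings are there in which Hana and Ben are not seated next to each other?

3600

Without the restriction there are (7)! = 5040 seatings.
Seatings with Hana beside Ben: treat them as a block with 2 internal orders, giving 2 × (6)! = 1440.
Subtracting, 5040 − 1440 = 3600.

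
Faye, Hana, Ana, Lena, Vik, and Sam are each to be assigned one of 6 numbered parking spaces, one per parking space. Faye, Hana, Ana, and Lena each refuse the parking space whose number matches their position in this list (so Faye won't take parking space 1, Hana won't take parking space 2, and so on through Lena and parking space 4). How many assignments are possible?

362

Let Aᵢ (for 1 ≤ i ≤ 4) be the placements that put person i in their forbidden parking space. Any j of these fix j positions, leaving (6−j)! ways to fill the rest, and there are C(4,j) ways to pick which j.
By inclusion–exclusion, the number of valid placements is Σ_{j=0}^{4} (−1)^j C(4,j)·(6−j)!.
Computing: 720 − 480 + 144 − 24 + 2 = 362.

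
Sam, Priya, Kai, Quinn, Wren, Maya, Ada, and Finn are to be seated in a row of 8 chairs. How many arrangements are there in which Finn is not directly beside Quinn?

Of the 8! = 40320 arrangements, those with Finn and Quinn adjacent number 2 × 7! = 10080 (treat the pair as a block with 2 internal orders).
Complementary counting: 40320 − 10080 = 30240.

30240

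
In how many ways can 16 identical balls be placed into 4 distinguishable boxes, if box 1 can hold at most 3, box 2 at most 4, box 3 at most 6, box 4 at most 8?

Without the upper bounds there are C(19,3) = 969 ways to split 16 among 4 boxes.
Subtract solutions that violate a single cap (substitute x_i' = x_i − (cap_i+1)): x_1 ≥ 4 gives C(15,3) = 455; x_2 ≥ 5 gives C(14,3) = 364; x_3 ≥ 7 gives C(12,3) = 220; x_4 ≥ 9 gives C(10,3) = 120. Together 1159.
Add back pairs where two caps are both exceeded: 120 + 56 + 20 + 35 + 10 + 1 = 242.
Subtract triples: 1 + 0 + 0 + 0 = 1.
By inclusion–exclusion the count is 969 − 1159 + 242 − 1 = 51.

51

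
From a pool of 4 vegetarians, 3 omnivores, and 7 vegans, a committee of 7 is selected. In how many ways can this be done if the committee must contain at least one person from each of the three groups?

2982

Total 7-person selections from all 14: C(14,7) = 3432.
Subtract selections that omit an entire group: no vegetarians → C(10,7) = 120; no omnivores → C(11,7) = 330; no vegans → C(7,7) = 1.
Add back selections omitting two groups (i.e. drawn from a single group): C(4,7) + C(3,7) + C(7,7) = 1.
By inclusion–exclusion: 3432 − 451 + 1 = 2982.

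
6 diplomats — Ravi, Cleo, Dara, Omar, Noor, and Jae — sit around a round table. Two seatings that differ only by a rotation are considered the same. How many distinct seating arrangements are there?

120

Fix one person's seat to break rotational symmetry; the remaining 5 people can be arranged in (5)! = 120 ways.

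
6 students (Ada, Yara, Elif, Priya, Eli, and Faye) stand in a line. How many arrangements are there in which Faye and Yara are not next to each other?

480

There are 6! = 720 arrangements in all. If Faye and Yara are adjacent, merging them into one block gives 2·(5)! = 240 arrangements.
So 720 − 240 = 480 arrangements keep them apart.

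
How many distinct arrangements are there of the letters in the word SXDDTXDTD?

3780

SXDDTXDTD has 9 letters with D appearing 4 times, T appearing twice, and X appearing twice.
The number of distinct arrangements is 9!/(4!·2!·2!) = 362880/96 = 3780.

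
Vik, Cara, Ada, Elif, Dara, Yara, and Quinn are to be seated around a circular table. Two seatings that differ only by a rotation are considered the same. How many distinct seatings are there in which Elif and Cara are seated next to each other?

Glue Elif and Cara into a block (2 internal orders). Seating 6 units around a circle gives (5)! arrangements.
So 2 × (5)! = 2 × 120 = 240.

240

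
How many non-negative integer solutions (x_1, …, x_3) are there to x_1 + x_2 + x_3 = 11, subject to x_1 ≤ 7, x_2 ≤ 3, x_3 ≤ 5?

14

Without the upper bounds there are C(13,2) = 78 ways to split 11 among 3 variables.
Subtract solutions that violate a single cap (substitute x_i' = x_i − (cap_i+1)): x_1 ≥ 8 gives C(5,2) = 10; x_2 ≥ 4 gives C(9,2) = 36; x_3 ≥ 6 gives C(7,2) = 21. Together 67.
Add back pairs where two caps are both exceeded: 0 + 0 + 3 = 3.
By inclusion–exclusion the count is 78 − 67 + 3 = 14.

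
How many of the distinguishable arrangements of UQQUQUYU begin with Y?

35

With the first slot taken by Y, it remains to arrange the other 7 letters (UQQUQUU).
Those 7 letters have Q appearing 3 times and U appearing 4 times, giving (7)!/(4!·3!) = 35.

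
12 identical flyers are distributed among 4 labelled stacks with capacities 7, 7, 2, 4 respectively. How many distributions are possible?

By stars and bars, unrestricted non-negative solutions to x_1+…+x_4 = 12 number C(12+3,3) = 455.
Subtract solutions that violate a single cap (substitute x_i' = x_i − (cap_i+1)): x_1 ≥ 8 gives C(7,3) = 35; x_2 ≥ 8 gives C(7,3) = 35; x_3 ≥ 3 gives C(12,3) = 220; x_4 ≥ 5 gives C(10,3) = 120. Together 410.
Add back pairs where two caps are both exceeded: 0 + 4 + 0 + 4 + 0 + 35 = 43.
By inclusion–exclusion the count is 455 − 410 + 43 = 88.

88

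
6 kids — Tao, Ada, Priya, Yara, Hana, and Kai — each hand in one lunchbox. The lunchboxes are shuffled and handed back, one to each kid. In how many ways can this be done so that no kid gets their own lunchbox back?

Count assignments avoiding every fixed point. For any j of the 6 kids fixed to their own lunchbox, the other 6−j can be arranged in (6−j)! ways.
By inclusion–exclusion this is Σ_{j=0}^{6} (−1)^j C(6,j)·(6−j)!.
Computing: 720 − 720 + 360 − 120 + 30 − 6 + 1 = 265.

265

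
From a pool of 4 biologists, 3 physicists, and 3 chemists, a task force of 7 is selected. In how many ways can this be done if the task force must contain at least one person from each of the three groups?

With no constraint there are C(10,7) = 120 possible selections.
Selections missing a whole group: no biologists → C(6,7) = 0; no physicists → C(7,7) = 1; no chemists → C(7,7) = 1.
Add back selections omitting two groups (i.e. drawn from a single group): C(4,7) + C(3,7) + C(3,7) = 0.
By inclusion–exclusion: 120 − 2 + 0 = 118.

118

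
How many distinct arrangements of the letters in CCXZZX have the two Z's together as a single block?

Treat the 2 copies of Z as a single block. The multiset to arrange is then {ZZ, C, C, X, X}, 5 items in all.
That gives (5)!/(2!·2!) = 30 arrangements.

30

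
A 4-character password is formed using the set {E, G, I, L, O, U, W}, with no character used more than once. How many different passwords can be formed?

840

This is a permutation of 4 out of 7: P(7,4) = 7!/3!.
7 × 6 × 5 × 4 = 840.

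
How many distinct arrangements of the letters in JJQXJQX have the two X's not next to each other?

There are 7!/(3!·2!·2!) = 210 arrangements of JJQXJQX in total.
If the two X's are adjacent, glue them into one block, leaving 6 items to arrange: (6)!/(3!·2!) = 60 ways.
Subtracting, 210 − 60 = 150 arrangements keep the X's apart.

150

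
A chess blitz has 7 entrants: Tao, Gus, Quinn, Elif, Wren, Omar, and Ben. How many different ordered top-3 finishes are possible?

210

This is an ordered selection of 3 from 7: P(7,3).
That gives 7 × 6 × 5 = 210.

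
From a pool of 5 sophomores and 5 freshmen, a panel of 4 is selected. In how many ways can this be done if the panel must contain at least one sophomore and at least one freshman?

Total 4-person selections from all 10: C(10,4) = 210.
Subtract selections that omit an entire group: no sophomores → C(5,4) = 5; no freshmen → C(5,4) = 5.
Both groups omitted at once is impossible, so 210 − 10 = 200.

200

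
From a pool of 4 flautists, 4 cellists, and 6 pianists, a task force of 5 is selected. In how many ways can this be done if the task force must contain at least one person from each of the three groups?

1448

Unrestricted: C(14,5) = 2002 ways to pick any 5 of the 14.
Subtract selections that omit an entire group: no flautists → C(10,5) = 252; no cellists → C(10,5) = 252; no pianists → C(8,5) = 56.
Add back selections omitting two groups (i.e. drawn from a single group): C(4,5) + C(4,5) + C(6,5) = 6.
By inclusion–exclusion: 2002 − 560 + 6 = 1448.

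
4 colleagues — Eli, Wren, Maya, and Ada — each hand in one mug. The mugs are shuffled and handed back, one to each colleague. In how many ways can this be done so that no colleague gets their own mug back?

9

Count assignments avoiding every fixed point. For any j of the 4 colleagues fixed to their own mug, the other 4−j can be arranged in (4−j)! ways.
By inclusion–exclusion this is Σ_{j=0}^{4} (−1)^j C(4,j)·(4−j)!.
Computing: 24 − 24 + 12 − 4 + 1 = 9.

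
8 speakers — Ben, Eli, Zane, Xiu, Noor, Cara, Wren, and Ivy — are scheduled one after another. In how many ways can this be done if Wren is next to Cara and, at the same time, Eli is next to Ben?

Treat {Wren,Cara} as one block (2 orders) and {Eli,Ben} as another (2 orders).
That leaves 6 units to arrange: 2 × 2 × 6! = 4 × 720 = 2880.

2880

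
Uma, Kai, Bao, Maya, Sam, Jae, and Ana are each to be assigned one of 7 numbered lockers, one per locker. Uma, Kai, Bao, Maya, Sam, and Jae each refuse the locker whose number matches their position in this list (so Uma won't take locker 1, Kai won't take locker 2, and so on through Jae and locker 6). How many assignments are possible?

2119

Let Aᵢ (for 1 ≤ i ≤ 6) be the placements that put person i in their forbidden locker. Any j of these fix j positions, leaving (7−j)! ways to fill the rest, and there are C(6,j) ways to pick which j.
By inclusion–exclusion, the number of valid placements is Σ_{j=0}^{6} (−1)^j C(6,j)·(7−j)!.
Computing: 5040 − 4320 + 1800 − 480 + 90 − 12 + 1 = 2119.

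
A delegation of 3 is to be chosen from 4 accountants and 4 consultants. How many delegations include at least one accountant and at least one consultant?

Total 3-person selections from all 8: C(8,3) = 56.
Subtract selections that omit an entire group: no accountants → C(4,3) = 4; no consultants → C(4,3) = 4.
Both groups omitted at once is impossible, so 56 − 8 = 48.

48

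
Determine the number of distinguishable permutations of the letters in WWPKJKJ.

630

The 7 letters of WWPKJKJ have repeats: J appearing twice, K appearing twice, and W appearing twice.
So there are 7! / (2!·2!·2!) = 630 distinguishable arrangements.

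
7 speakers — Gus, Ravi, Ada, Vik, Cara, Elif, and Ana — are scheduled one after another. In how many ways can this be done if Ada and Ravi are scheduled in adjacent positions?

1440

Glue Ada and Ravi into one block (2 internal orders), leaving 6 units to arrange in a row.
So the count is 2·(6)! = 1440.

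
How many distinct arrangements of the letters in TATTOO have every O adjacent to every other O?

20

Treat the 2 copies of O as a single block. The multiset to arrange is then {OO, A, T, T, T}, 5 items in all.
That gives (5)!/(3!) = 20 arrangements.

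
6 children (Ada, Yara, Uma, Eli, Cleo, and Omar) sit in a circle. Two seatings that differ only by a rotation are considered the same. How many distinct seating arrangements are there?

Seat Ada anywhere (absorbing the rotational symmetry), then permute the other 5: (5)! = 120.

120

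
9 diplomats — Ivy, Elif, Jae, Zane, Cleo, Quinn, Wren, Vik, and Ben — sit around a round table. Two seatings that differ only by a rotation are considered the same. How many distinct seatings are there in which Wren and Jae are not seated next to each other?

30240

Without the restriction there are (8)! = 40320 seatings.
Those with Wren next to Jae: fuse the pair into one unit and seat 8 units around a circle — 2·(7)! = 10080.
Subtracting, 40320 − 10080 = 30240.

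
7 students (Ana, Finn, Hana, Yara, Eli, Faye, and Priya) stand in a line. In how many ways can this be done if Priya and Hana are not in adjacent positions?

3600

Of the 7! = 5040 arrangements, those with Priya and Hana adjacent number 2 × 6! = 1440 (treat the pair as a block with 2 internal orders).
So 5040 − 1440 = 3600 arrangements keep them apart.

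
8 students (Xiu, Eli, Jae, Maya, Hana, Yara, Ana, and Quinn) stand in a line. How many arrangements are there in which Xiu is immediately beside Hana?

Treat {Xiu, Hana} as a single unit. There are 7 units to order, and the pair itself can be ordered 2 ways.
That gives 2 × 7! = 2 × 5040 = 10080.

10080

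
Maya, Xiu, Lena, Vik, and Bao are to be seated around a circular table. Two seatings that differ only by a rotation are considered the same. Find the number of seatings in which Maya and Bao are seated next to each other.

12

Glue Maya and Bao into a block (2 internal orders). Seating 4 units around a circle gives (3)! arrangements.
So 2 × (3)! = 2 × 6 = 12.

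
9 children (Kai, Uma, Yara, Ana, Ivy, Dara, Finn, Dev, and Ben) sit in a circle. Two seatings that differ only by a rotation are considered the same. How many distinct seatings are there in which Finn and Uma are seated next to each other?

10080

Treat {Finn, Uma} as one unit (2 internal orders) and seat the resulting 8 units around the table: (7)! circular arrangements.
So 2 × (7)! = 2 × 5040 = 10080.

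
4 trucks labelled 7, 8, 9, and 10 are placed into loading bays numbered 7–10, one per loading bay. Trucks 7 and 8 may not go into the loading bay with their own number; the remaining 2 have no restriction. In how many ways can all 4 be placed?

14

Let Aᵢ (for i ∈ {7, 8}) be the placements that put truck i in its forbidden loading bay. Any j of these fix j positions, leaving (4−j)! ways to fill the rest, and there are C(2,j) ways to pick which j.
By inclusion–exclusion, the number of valid placements is Σ_{j=0}^{2} (−1)^j C(2,j)·(4−j)!.
Computing: 24 − 12 + 2 = 14.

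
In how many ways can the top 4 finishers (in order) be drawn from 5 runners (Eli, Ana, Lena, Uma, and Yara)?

120

This is an ordered selection of 4 from 5: P(5,4).
That gives 5 × 4 × 3 × 2 = 120.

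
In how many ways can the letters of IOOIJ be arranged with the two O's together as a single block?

12

Treat the 2 copies of O as a single block. The multiset to arrange is then {OO, I, I, J}, 4 items in all.
That gives (4)!/(2!) = 12 arrangements.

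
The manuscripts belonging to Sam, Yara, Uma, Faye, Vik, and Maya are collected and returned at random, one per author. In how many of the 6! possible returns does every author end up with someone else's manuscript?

265

This is the derangement count D_6: permutations of 6 items with no fixed point.
By inclusion–exclusion this is Σ_{j=0}^{6} (−1)^j C(6,j)·(6−j)!.
Computing: 720 − 720 + 360 − 120 + 30 − 6 + 1 = 265.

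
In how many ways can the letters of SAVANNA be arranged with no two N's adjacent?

300

There are 7!/(3!·2!) = 420 arrangements of SAVANNA in total.
If the two N's are adjacent, glue them into one block, leaving 6 items to arrange: (6)!/(3!) = 120 ways.
Subtracting, 420 − 120 = 300 arrangements keep the N's apart.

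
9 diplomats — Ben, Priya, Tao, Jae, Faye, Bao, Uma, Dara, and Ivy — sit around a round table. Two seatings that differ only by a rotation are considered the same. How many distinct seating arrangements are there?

Around a circle, 9 distinct people have 9!/9 = (8)! = 40320 rotationally distinct seatings.

40320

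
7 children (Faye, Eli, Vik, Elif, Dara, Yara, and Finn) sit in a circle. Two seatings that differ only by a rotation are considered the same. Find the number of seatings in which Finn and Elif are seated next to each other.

Glue Finn and Elif into a block (2 internal orders). Seating 6 units around a circle gives (5)! arrangements.
So 2 × (5)! = 2 × 120 = 240.

240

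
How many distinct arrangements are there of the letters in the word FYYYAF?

60

Letter multiplicities in FYYYAF: A×1, F×2, Y×3.
The number of distinct arrangements is 6!/(3!·2!) = 720/12 = 60.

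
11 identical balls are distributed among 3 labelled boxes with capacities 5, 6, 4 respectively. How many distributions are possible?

15

Ignoring the caps, the number of non-negative solutions to x_1+…+x_3 = 11 is C(13,2) = 78.
Subtract solutions that violate a single cap (substitute x_i' = x_i − (cap_i+1)): x_1 ≥ 6 gives C(7,2) = 21; x_2 ≥ 7 gives C(6,2) = 15; x_3 ≥ 5 gives C(8,2) = 28. Together 64.
Add back pairs where two caps are both exceeded: 0 + 1 + 0 = 1.
By inclusion–exclusion the count is 78 − 64 + 1 = 15.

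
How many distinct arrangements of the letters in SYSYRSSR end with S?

210

With the last slot taken by S, it remains to arrange the other 7 letters (YSYRSSR).
Those 7 letters have R appearing twice, S appearing 3 times, and Y appearing twice, giving (7)!/(3!·2!·2!) = 210.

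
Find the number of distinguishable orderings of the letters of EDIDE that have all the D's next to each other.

Treat the 2 copies of D as a single block. The multiset to arrange is then {DD, E, E, I}, 4 items in all.
That gives (4)!/(2!) = 12 arrangements.

12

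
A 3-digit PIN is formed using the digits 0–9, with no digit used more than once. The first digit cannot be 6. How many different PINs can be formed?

648

The first digit has 10−1 = 9 choices (anything except 6).
The remaining 2 digits are filled from the other 9 symbols without repetition: 9 × 8 = 72.
Total: 9 × 72 = 648.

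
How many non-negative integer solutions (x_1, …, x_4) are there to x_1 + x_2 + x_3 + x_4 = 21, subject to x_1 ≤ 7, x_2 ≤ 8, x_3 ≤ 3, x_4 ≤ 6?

20

By stars and bars, unrestricted non-negative solutions to x_1+…+x_4 = 21 number C(21+3,3) = 2024.
Subtract solutions that violate a single cap (substitute x_i' = x_i − (cap_i+1)): x_1 ≥ 8 gives C(16,3) = 560; x_2 ≥ 9 gives C(15,3) = 455; x_3 ≥ 4 gives C(20,3) = 1140; x_4 ≥ 7 gives C(17,3) = 680. Together 2835.
Add back pairs where two caps are both exceeded: 35 + 220 + 84 + 165 + 56 + 286 = 846.
Subtract triples: 1 + 0 + 10 + 4 = 15.
By inclusion–exclusion the count is 2024 − 2835 + 846 − 15 = 20.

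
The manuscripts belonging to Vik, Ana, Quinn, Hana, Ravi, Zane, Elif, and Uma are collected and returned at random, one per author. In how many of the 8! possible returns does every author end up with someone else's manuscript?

14833

Count assignments avoiding every fixed point. For any j of the 8 authors fixed to their own manuscript, the other 8−j can be arranged in (8−j)! ways.
By inclusion–exclusion this is Σ_{j=0}^{8} (−1)^j C(8,j)·(8−j)!.
Computing: 40320 − 40320 + 20160 − 6720 + 1680 − 336 + 56 − 8 + 1 = 14833.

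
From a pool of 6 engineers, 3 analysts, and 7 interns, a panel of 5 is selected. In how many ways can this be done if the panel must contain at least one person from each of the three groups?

2730

Total 5-person selections from all 16: C(16,5) = 4368.
Subtract selections that omit an entire group: no engineers → C(10,5) = 252; no analysts → C(13,5) = 1287; no interns → C(9,5) = 126.
Add back selections omitting two groups (i.e. drawn from a single group): C(6,5) + C(3,5) + C(7,5) = 27.
By inclusion–exclusion: 4368 − 1665 + 27 = 2730.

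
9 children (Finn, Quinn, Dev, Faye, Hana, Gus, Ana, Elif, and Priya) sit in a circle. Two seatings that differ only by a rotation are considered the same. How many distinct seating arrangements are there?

Fix one person's seat to break rotational symmetry; the remaining 8 people can be arranged in (8)! = 40320 ways.

40320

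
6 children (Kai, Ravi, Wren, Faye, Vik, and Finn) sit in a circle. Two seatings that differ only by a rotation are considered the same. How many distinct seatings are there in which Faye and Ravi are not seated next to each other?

All circular seatings of 6 people number (5)! = 120.
Seatings with Faye beside Ravi: treat them as a block with 2 internal orders, giving 2 × (4)! = 48.
Subtracting, 120 − 48 = 72.

72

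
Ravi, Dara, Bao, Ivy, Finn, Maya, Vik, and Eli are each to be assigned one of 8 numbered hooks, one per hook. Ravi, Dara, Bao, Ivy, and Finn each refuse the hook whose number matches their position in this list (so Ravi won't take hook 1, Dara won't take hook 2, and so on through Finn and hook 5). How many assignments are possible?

21234

Let Aᵢ (for 1 ≤ i ≤ 5) be the placements that put person i in their forbidden hook. Any j of these fix j positions, leaving (8−j)! ways to fill the rest, and there are C(5,j) ways to pick which j.
By inclusion–exclusion, the number of valid placements is Σ_{j=0}^{5} (−1)^j C(5,j)·(8−j)!.
Computing: 40320 − 25200 + 7200 − 1200 + 120 − 6 = 21234.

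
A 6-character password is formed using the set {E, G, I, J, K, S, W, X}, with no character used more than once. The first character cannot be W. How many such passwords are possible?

17640

The first character has 8−1 = 7 choices (anything except W).
The remaining 5 characters are filled from the other 7 symbols without repetition: 7 × 6 × 5 × 4 × 3 = 2520.
Total: 7 × 2520 = 17640.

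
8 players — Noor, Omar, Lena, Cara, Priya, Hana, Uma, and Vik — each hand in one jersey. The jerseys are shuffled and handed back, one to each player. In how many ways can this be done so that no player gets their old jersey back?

14833

Let Aᵢ be the assignments in which player i gets their old jersey. We want the size of the complement of A₁∪…∪A_8.
By inclusion–exclusion this is Σ_{j=0}^{8} (−1)^j C(8,j)·(8−j)!.
Computing: 40320 − 40320 + 20160 − 6720 + 1680 − 336 + 56 − 8 + 1 = 14833.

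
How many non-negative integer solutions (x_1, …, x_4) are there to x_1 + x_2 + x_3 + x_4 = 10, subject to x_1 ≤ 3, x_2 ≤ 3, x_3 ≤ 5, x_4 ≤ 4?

By stars and bars, unrestricted non-negative solutions to x_1+…+x_4 = 10 number C(10+3,3) = 286.
Subtract solutions that violate a single cap (substitute x_i' = x_i − (cap_i+1)): x_1 ≥ 4 gives C(9,3) = 84; x_2 ≥ 4 gives C(9,3) = 84; x_3 ≥ 6 gives C(7,3) = 35; x_4 ≥ 5 gives C(8,3) = 56. Together 259.
Add back pairs where two caps are both exceeded: 10 + 1 + 4 + 1 + 4 + 0 = 20.
By inclusion–exclusion the count is 286 − 259 + 20 = 47.

47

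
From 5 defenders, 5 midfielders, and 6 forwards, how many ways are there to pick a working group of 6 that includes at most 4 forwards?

7947

Split by how many forwards are chosen (0 through 4).
Sum: C(6,0)·C(10,6) + C(6,1)·C(10,5) + C(6,2)·C(10,4) + C(6,3)·C(10,3) + C(6,4)·C(10,2) = 210 + 1512 + 3150 + 2400 + 675 = 7947.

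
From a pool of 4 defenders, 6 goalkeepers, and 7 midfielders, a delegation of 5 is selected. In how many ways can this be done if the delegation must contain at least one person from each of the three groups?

Total 5-person selections from all 17: C(17,5) = 6188.
Subtract selections that omit an entire group: no defenders → C(13,5) = 1287; no goalkeepers → C(11,5) = 462; no midfielders → C(10,5) = 252.
Add back selections omitting two groups (i.e. drawn from a single group): C(4,5) + C(6,5) + C(7,5) = 27.
By inclusion–exclusion: 6188 − 2001 + 27 = 4214.

4214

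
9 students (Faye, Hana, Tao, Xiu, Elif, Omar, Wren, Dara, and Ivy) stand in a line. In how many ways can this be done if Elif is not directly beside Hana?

There are 9! = 362880 arrangements in all. If Elif and Hana are adjacent, merging them into one block gives 2·(8)! = 80640 arrangements.
Complementary counting: 362880 − 80640 = 282240.

282240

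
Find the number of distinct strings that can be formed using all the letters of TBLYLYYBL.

5040

TBLYLYYBL has 9 letters with B appearing twice, L appearing 3 times, and Y appearing 3 times.
The number of distinct arrangements is 9!/(3!·3!·2!) = 362880/72 = 5040.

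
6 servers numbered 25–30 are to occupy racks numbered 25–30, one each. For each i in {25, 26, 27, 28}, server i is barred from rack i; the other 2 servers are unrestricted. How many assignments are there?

362

Let Aᵢ (for 25 ≤ i ≤ 28) be the placements that put server i in its forbidden rack. Any j of these fix j positions, leaving (6−j)! ways to fill the rest, and there are C(4,j) ways to pick which j.
By inclusion–exclusion, the number of valid placements is Σ_{j=0}^{4} (−1)^j C(4,j)·(6−j)!.
Computing: 720 − 480 + 144 − 24 + 2 = 362.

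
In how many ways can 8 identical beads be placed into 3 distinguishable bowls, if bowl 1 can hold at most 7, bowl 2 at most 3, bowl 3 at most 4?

By stars and bars, unrestricted non-negative solutions to x_1+…+x_3 = 8 number C(8+2,2) = 45.
Subtract solutions that violate a single cap (substitute x_i' = x_i − (cap_i+1)): x_1 ≥ 8 gives C(2,2) = 1; x_2 ≥ 4 gives C(6,2) = 15; x_3 ≥ 5 gives C(5,2) = 10. Together 26.
No two caps can be exceeded simultaneously, so the pair terms are all 0.
By inclusion–exclusion the count is 45 − 26 + 0 = 19.

19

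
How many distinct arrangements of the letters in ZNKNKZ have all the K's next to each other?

30

Treat the 2 copies of K as a single block. The multiset to arrange is then {KK, N, N, Z, Z}, 5 items in all.
That gives (5)!/(2!·2!) = 30 arrangements.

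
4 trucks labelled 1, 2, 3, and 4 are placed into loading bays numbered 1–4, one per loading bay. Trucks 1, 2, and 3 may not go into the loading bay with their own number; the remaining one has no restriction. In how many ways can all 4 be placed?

11

Let Aᵢ (for i ∈ {1, 2, 3}) be the placements that put truck i in its forbidden loading bay. Any j of these fix j positions, leaving (4−j)! ways to fill the rest, and there are C(3,j) ways to pick which j.
By inclusion–exclusion, the number of valid placements is Σ_{j=0}^{3} (−1)^j C(3,j)·(4−j)!.
Computing: 24 − 18 + 6 − 1 = 11.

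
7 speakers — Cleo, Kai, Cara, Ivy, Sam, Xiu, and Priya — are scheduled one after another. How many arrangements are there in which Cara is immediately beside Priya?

Glue Cara and Priya into one block (2 internal orders), leaving 6 units to arrange in a row.
That gives 2 × 6! = 2 × 720 = 1440.

1440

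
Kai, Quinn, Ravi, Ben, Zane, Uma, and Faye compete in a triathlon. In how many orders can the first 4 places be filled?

This is an ordered selection of 4 from 7: P(7,4).
That gives 7 × 6 × 5 × 4 = 840.

840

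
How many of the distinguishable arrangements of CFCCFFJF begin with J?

Fix J in the first position and arrange the remaining 7 letters.
Those 7 letters have C appearing 3 times and F appearing 4 times, giving (7)!/(4!·3!) = 35.

35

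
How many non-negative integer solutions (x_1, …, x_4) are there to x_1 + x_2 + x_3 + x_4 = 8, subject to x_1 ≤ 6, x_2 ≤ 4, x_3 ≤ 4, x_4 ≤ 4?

Ignoring the caps, the number of non-negative solutions to x_1+…+x_4 = 8 is C(11,3) = 165.
Subtract solutions that violate a single cap (substitute x_i' = x_i − (cap_i+1)): x_1 ≥ 7 gives C(4,3) = 4; x_2 ≥ 5 gives C(6,3) = 20; x_3 ≥ 5 gives C(6,3) = 20; x_4 ≥ 5 gives C(6,3) = 20. Together 64.
No two caps can be exceeded simultaneously, so the pair terms are all 0.
By inclusion–exclusion the count is 165 − 64 + 0 = 101.

101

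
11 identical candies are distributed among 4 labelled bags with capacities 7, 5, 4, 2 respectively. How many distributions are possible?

71

By stars and bars, unrestricted non-negative solutions to x_1+…+x_4 = 11 number C(11+3,3) = 364.
Subtract solutions that violate a single cap (substitute x_i' = x_i − (cap_i+1)): x_1 ≥ 8 gives C(6,3) = 20; x_2 ≥ 6 gives C(8,3) = 56; x_3 ≥ 5 gives C(9,3) = 84; x_4 ≥ 3 gives C(11,3) = 165. Together 325.
Add back pairs where two caps are both exceeded: 0 + 0 + 1 + 1 + 10 + 20 = 32.
By inclusion–exclusion the count is 364 − 325 + 32 = 71.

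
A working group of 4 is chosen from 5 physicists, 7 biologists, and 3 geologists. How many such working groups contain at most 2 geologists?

Split by how many geologists are chosen (0 through 2).
Sum: C(3,0)·C(12,4) + C(3,1)·C(12,3) + C(3,2)·C(12,2) = 495 + 660 + 198 = 1353.

1353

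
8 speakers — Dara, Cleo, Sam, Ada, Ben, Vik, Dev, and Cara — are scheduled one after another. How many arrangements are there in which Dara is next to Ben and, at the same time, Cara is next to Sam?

Treat {Dara,Ben} as one block (2 orders) and {Cara,Sam} as another (2 orders).
That leaves 6 units to arrange: 2 × 2 × 6! = 4 × 720 = 2880.

2880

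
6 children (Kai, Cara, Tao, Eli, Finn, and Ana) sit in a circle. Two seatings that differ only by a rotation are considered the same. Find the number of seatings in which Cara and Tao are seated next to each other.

Treat {Cara, Tao} as one unit (2 internal orders) and seat the resulting 5 units around the table: (4)! circular arrangements.
So 2 × (4)! = 2 × 24 = 48.

48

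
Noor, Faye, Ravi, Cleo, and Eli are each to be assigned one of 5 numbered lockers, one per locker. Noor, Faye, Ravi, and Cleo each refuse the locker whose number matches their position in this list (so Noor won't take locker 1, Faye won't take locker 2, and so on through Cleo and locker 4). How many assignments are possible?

Let Aᵢ (for 1 ≤ i ≤ 4) be the placements that put person i in their forbidden locker. Any j of these fix j positions, leaving (5−j)! ways to fill the rest, and there are C(4,j) ways to pick which j.
By inclusion–exclusion, the number of valid placements is Σ_{j=0}^{4} (−1)^j C(4,j)·(5−j)!.
Computing: 120 − 96 + 36 − 8 + 1 = 53.

53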